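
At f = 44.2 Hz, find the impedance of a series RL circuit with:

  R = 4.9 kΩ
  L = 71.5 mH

Step 1 — Angular frequency: ω = 2π·f = 2π·44.2 = 277.7 rad/s.
Step 2 — Component impedances:
  R: Z = R = 4900 Ω
  L: Z = jωL = j·277.7·0.0715 = 0 + j19.86 Ω
Step 3 — Series combination: Z_total = R + L = 4900 + j19.86 Ω = 4900∠0.2° Ω.

Z = 4900 + j19.86 Ω = 4900∠0.2° Ω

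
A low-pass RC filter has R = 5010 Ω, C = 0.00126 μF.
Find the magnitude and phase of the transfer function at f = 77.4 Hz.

Step 1 — Angular frequency: ω = 2π·77.4 = 486.3 rad/s.
Step 2 — Transfer function: H(jω) = 1/(1 + jωRC).
Step 3 — Denominator: 1 + jωRC = 1 + j·486.3·5010·1.26e-09 = 1 + j0.00307.
Step 4 — H = 1 - j0.00307.
Step 5 — Magnitude: |H| = 1 (-0.0 dB); phase: φ = -0.2°.

|H| = 1 (-0.0 dB), φ = -0.2°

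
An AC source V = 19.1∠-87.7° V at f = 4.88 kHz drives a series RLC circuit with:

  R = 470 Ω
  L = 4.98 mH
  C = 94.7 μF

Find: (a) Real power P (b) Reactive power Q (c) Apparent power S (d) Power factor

Step 1 — Angular frequency: ω = 2π·f = 2π·4880 = 3.066e+04 rad/s.
Step 2 — Component impedances:
  R: Z = R = 470 Ω
  L: Z = jωL = j·3.066e+04·0.00498 = 0 + j152.7 Ω
  C: Z = 1/(jωC) = -j/(ω·C) = 0 - j0.3444 Ω
Step 3 — Series combination: Z_total = R + L + C = 470 + j152.4 Ω = 494.1∠18.0° Ω.
Step 4 — Source phasor: V = 19.1∠-87.7° V = 0.7665 - j19.08 V.
Step 5 — Current: I = V / Z = -0.01044 - j0.03722 A = 0.03866∠-105.7° A.
Step 6 — Complex power: S = V·I* = 0.7024 + j0.2277 VA.
Step 7 — Real power: P = Re(S) = 0.7024 W.
Step 8 — Reactive power: Q = Im(S) = 0.2277 VAR.
Step 9 — Apparent power: |S| = 0.7384 VA.
Step 10 — Power factor: PF = P/|S| = 0.9513 (lagging).

(a) P = 0.7024 W  (b) Q = 0.2277 VAR  (c) S = 0.7384 VA  (d) PF = 0.9513 (lagging)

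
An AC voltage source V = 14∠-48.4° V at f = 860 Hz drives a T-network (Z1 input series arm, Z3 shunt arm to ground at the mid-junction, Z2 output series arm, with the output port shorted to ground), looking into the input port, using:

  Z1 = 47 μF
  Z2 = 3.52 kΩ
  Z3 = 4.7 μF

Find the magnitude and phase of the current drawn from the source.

Step 1 — Angular frequency: ω = 2π·f = 2π·860 = 5404 rad/s.
Step 2 — Component impedances:
  Z1: Z = 1/(jωC) = -j/(ω·C) = 0 - j3.938 Ω
  Z2: Z = R = 3520 Ω
  Z3: Z = 1/(jωC) = -j/(ω·C) = 0 - j39.38 Ω
Step 3 — With the output port shorted to ground, the output series arm Z2 runs from the junction to ground; the shunt arm Z3 also runs from the junction to ground. They appear in parallel: Z3 || Z2 = 0.4404 - j39.37 Ω.
Step 4 — Series with input arm Z1: Z_in = Z1 + (Z3 || Z2) = 0.4404 - j43.31 Ω = 43.31∠-89.4° Ω.
Step 5 — Source phasor: V = 14∠-48.4° V = 9.295 - j10.47 V.
Step 6 — Ohm's law: I = V / Z_total = (9.295 - j10.47) / (0.4404 - j43.31) = 0.2439 + j0.2121 A.
Step 7 — Convert to polar: |I| = 0.3232 A, ∠I = 41.0°.

I = 0.3232∠41.0° A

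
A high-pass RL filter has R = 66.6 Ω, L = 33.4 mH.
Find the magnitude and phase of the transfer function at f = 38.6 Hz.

Step 1 — Angular frequency: ω = 2π·38.6 = 242.5 rad/s.
Step 2 — Transfer function: H(jω) = jωL/(R + jωL).
Step 3 — Numerator jωL = j·8.101; denominator R + jωL = 66.6 + j8.101.
Step 4 — H = 0.01458 + j0.1199.
Step 5 — Magnitude: |H| = 0.1207 (-18.4 dB); phase: φ = 83.1°.

|H| = 0.1207 (-18.4 dB), φ = 83.1°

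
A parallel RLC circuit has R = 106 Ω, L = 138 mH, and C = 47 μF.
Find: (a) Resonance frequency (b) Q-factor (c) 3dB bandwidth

Step 1 — Resonance: ω₀ = 1/√(LC) = 1/√(0.138·4.7e-05) = 392.7 rad/s.
Step 2 — f₀ = ω₀/(2π) = 62.49 Hz.
Step 3 — Parallel Q: Q = R/(ω₀L) = 106/(392.7·0.138) = 1.956.
Step 4 — Bandwidth: Δω = ω₀/Q = 200.7 rad/s; BW = Δω/(2π) = 31.95 Hz.

(a) f₀ = 62.49 Hz  (b) Q = 1.956  (c) BW = 31.95 Hz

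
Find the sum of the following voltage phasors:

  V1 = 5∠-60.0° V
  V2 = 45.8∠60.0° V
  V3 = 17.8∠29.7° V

Step 1 — Convert each phasor to rectangular form:
  V1 = 5·(cos(-60.0°) + j·sin(-60.0°)) = 2.5 - j4.33 V
  V2 = 45.8·(cos(60.0°) + j·sin(60.0°)) = 22.9 + j39.66 V
  V3 = 17.8·(cos(29.7°) + j·sin(29.7°)) = 15.46 + j8.819 V
Step 2 — Sum components: V_total = 40.86 + j44.15 V.
Step 3 — Convert to polar: |V_total| = 60.16 V, ∠V_total = 47.2°.

V_total = 60.16∠47.2° V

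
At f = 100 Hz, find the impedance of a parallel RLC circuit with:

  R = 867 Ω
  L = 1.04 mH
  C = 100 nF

Step 1 — Angular frequency: ω = 2π·f = 2π·100 = 628.3 rad/s.
Step 2 — Component impedances:
  R: Z = R = 867 Ω
  L: Z = jωL = j·628.3·0.00104 = 0 + j0.6535 Ω
  C: Z = 1/(jωC) = -j/(ω·C) = 0 - j1.592e+04 Ω
Step 3 — Parallel combination: 1/Z_total = 1/R + 1/L + 1/C; Z_total = 0.0004925 + j0.6535 Ω = 0.6535∠90.0° Ω.

Z = 0.0004925 + j0.6535 Ω = 0.6535∠90.0° Ω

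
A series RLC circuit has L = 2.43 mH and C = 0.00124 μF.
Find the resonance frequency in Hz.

Step 1 — Resonance condition Im(Z)=0 gives ω₀ = 1/√(LC).
Step 2 — ω₀ = 1/√(0.00243·1.24e-09) = 5.761e+05 rad/s.
Step 3 — f₀ = ω₀/(2π) = 9.169e+04 Hz.

f₀ = 9.169e+04 Hz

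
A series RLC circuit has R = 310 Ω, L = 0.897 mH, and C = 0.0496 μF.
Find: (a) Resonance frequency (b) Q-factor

Step 1 — Resonance condition Im(Z)=0 gives ω₀ = 1/√(LC).
Step 2 — ω₀ = 1/√(0.000897·4.96e-08) = 1.499e+05 rad/s.
Step 3 — f₀ = ω₀/(2π) = 2.386e+04 Hz.
Step 4 — Series Q: Q = ω₀L/R = 1.499e+05·0.000897/310 = 0.4338.

(a) f₀ = 2.386e+04 Hz  (b) Q = 0.4338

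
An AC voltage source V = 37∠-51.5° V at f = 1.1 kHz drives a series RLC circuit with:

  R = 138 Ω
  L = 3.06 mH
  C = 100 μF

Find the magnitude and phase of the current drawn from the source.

Step 1 — Angular frequency: ω = 2π·f = 2π·1100 = 6912 rad/s.
Step 2 — Component impedances:
  R: Z = R = 138 Ω
  L: Z = jωL = j·6912·0.00306 = 0 + j21.15 Ω
  C: Z = 1/(jωC) = -j/(ω·C) = 0 - j1.447 Ω
Step 3 — Series combination: Z_total = R + L + C = 138 + j19.7 Ω = 139.4∠8.1° Ω.
Step 4 — Source phasor: V = 37∠-51.5° V = 23.03 - j28.96 V.
Step 5 — Ohm's law: I = V / Z_total = (23.03 - j28.96) / (138 + j19.7) = 0.1342 - j0.229 A.
Step 6 — Convert to polar: |I| = 0.2654 A, ∠I = -59.6°.

I = 0.2654∠-59.6° A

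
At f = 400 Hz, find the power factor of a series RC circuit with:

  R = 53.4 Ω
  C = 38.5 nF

Step 1 — Angular frequency: ω = 2π·f = 2π·400 = 2513 rad/s.
Step 2 — Component impedances:
  R: Z = R = 53.4 Ω
  C: Z = 1/(jωC) = -j/(ω·C) = 0 - j1.033e+04 Ω
Step 3 — Series combination: Z_total = R + C = 53.4 - j1.033e+04 Ω = 1.033e+04∠-89.7° Ω.
Step 4 — Power factor: PF = cos(φ) = Re(Z)/|Z| = 53.4/10335 = 0.005167.
Step 5 — Type: Im(Z) = -1.033e+04 ⇒ leading (phase φ = -89.7°).

PF = 0.005167 (leading, φ = -89.7°)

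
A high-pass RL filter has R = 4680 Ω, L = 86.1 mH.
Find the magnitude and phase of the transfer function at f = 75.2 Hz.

Step 1 — Angular frequency: ω = 2π·75.2 = 472.5 rad/s.
Step 2 — Transfer function: H(jω) = jωL/(R + jωL).
Step 3 — Numerator jωL = j·40.68; denominator R + jωL = 4680 + j40.68.
Step 4 — H = 7.556e-05 + j0.008692.
Step 5 — Magnitude: |H| = 0.008692 (-41.2 dB); phase: φ = 89.5°.

|H| = 0.008692 (-41.2 dB), φ = 89.5°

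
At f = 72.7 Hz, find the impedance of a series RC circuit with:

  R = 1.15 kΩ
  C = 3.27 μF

Step 1 — Angular frequency: ω = 2π·f = 2π·72.7 = 456.8 rad/s.
Step 2 — Component impedances:
  R: Z = R = 1150 Ω
  C: Z = 1/(jωC) = -j/(ω·C) = 0 - j669.5 Ω
Step 3 — Series combination: Z_total = R + C = 1150 - j669.5 Ω = 1331∠-30.2° Ω.

Z = 1150 - j669.5 Ω = 1331∠-30.2° Ω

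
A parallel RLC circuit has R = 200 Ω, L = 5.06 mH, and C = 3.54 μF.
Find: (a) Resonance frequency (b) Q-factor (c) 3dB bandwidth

Step 1 — Resonance: ω₀ = 1/√(LC) = 1/√(0.00506·3.54e-06) = 7472 rad/s.
Step 2 — f₀ = ω₀/(2π) = 1189 Hz.
Step 3 — Parallel Q: Q = R/(ω₀L) = 200/(7472·0.00506) = 5.29.
Step 4 — Bandwidth: Δω = ω₀/Q = 1412 rad/s; BW = Δω/(2π) = 224.8 Hz.

(a) f₀ = 1189 Hz  (b) Q = 5.29  (c) BW = 224.8 Hz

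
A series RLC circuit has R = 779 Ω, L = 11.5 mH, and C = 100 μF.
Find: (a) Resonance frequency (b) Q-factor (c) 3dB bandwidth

Step 1 — Resonance condition Im(Z)=0 gives ω₀ = 1/√(LC).
Step 2 — ω₀ = 1/√(0.0115·0.0001) = 932.5 rad/s.
Step 3 — f₀ = ω₀/(2π) = 148.4 Hz.
Step 4 — Series Q: Q = ω₀L/R = 932.5·0.0115/779 = 0.01377.
Step 5 — 3dB bandwidth: Δω = ω₀/Q = 6.774e+04 rad/s; BW = Δω/(2π) = 1.078e+04 Hz.

(a) f₀ = 148.4 Hz  (b) Q = 0.01377  (c) BW = 1.078e+04 Hz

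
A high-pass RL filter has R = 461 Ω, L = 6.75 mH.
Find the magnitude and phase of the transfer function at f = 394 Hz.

Step 1 — Angular frequency: ω = 2π·394 = 2476 rad/s.
Step 2 — Transfer function: H(jω) = jωL/(R + jωL).
Step 3 — Numerator jωL = j·16.71; denominator R + jωL = 461 + j16.71.
Step 4 — H = 0.001312 + j0.0362.
Step 5 — Magnitude: |H| = 0.03622 (-28.8 dB); phase: φ = 87.9°.

|H| = 0.03622 (-28.8 dB), φ = 87.9°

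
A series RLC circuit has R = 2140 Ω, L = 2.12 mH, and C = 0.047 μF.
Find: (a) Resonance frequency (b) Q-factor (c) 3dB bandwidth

Step 1 — Resonance: ω₀ = 1/√(LC) = 1/√(0.00212·4.7e-08) = 1.002e+05 rad/s.
Step 2 — f₀ = ω₀/(2π) = 1.594e+04 Hz.
Step 3 — Series Q: Q = ω₀L/R = 1.002e+05·0.00212/2140 = 0.09924.
Step 4 — Bandwidth: Δω = ω₀/Q = 1.009e+06 rad/s; BW = Δω/(2π) = 1.607e+05 Hz.

(a) f₀ = 1.594e+04 Hz  (b) Q = 0.09924  (c) BW = 1.607e+05 Hz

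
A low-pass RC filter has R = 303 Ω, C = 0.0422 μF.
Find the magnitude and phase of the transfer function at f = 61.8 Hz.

Step 1 — Angular frequency: ω = 2π·61.8 = 388.3 rad/s.
Step 2 — Transfer function: H(jω) = 1/(1 + jωRC).
Step 3 — Denominator: 1 + jωRC = 1 + j·388.3·303·4.22e-08 = 1 + j0.004965.
Step 4 — H = 1 - j0.004965.
Step 5 — Magnitude: |H| = 1 (-0.0 dB); phase: φ = -0.3°.

|H| = 1 (-0.0 dB), φ = -0.3°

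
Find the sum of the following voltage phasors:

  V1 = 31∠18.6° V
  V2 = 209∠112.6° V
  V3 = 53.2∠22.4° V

Step 1 — Convert each phasor to rectangular form:
  V1 = 31·(cos(18.6°) + j·sin(18.6°)) = 29.38 + j9.888 V
  V2 = 209·(cos(112.6°) + j·sin(112.6°)) = -80.32 + j193 V
  V3 = 53.2·(cos(22.4°) + j·sin(22.4°)) = 49.19 + j20.27 V
Step 2 — Sum components: V_total = -1.751 + j223.1 V.
Step 3 — Convert to polar: |V_total| = 223.1 V, ∠V_total = 90.4°.

V_total = 223.1∠90.4° V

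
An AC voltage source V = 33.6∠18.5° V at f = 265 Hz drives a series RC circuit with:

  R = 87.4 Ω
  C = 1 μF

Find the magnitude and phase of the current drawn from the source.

Step 1 — Angular frequency: ω = 2π·f = 2π·265 = 1665 rad/s.
Step 2 — Component impedances:
  R: Z = R = 87.4 Ω
  C: Z = 1/(jωC) = -j/(ω·C) = 0 - j600.6 Ω
Step 3 — Series combination: Z_total = R + C = 87.4 - j600.6 Ω = 606.9∠-81.7° Ω.
Step 4 — Source phasor: V = 33.6∠18.5° V = 31.86 + j10.66 V.
Step 5 — Ohm's law: I = V / Z_total = (31.86 + j10.66) / (87.4 - j600.6) = -0.009823 + j0.05448 A.
Step 6 — Convert to polar: |I| = 0.05536 A, ∠I = 100.2°.

I = 0.05536∠100.2° A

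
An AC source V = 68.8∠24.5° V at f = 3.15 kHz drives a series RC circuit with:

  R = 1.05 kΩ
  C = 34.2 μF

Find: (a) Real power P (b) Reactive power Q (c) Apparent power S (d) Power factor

Step 1 — Angular frequency: ω = 2π·f = 2π·3150 = 1.979e+04 rad/s.
Step 2 — Component impedances:
  R: Z = R = 1050 Ω
  C: Z = 1/(jωC) = -j/(ω·C) = 0 - j1.477 Ω
Step 3 — Series combination: Z_total = R + C = 1050 - j1.477 Ω = 1050∠-0.1° Ω.
Step 4 — Source phasor: V = 68.8∠24.5° V = 62.61 + j28.53 V.
Step 5 — Current: I = V / Z = 0.05959 + j0.02726 A = 0.06552∠24.6° A.
Step 6 — Complex power: S = V·I* = 4.508 - j0.006343 VA.
Step 7 — Real power: P = Re(S) = 4.508 W.
Step 8 — Reactive power: Q = Im(S) = -0.006343 VAR.
Step 9 — Apparent power: |S| = 4.508 VA.
Step 10 — Power factor: PF = P/|S| = 1 (leading).

(a) P = 4.508 W  (b) Q = -0.006343 VAR  (c) S = 4.508 VA  (d) PF = 1 (leading)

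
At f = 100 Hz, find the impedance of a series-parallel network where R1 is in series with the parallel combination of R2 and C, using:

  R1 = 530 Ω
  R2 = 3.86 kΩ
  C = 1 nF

Step 1 — Angular frequency: ω = 2π·f = 2π·100 = 628.3 rad/s.
Step 2 — Component impedances:
  R1: Z = R = 530 Ω
  R2: Z = R = 3860 Ω
  C: Z = 1/(jωC) = -j/(ω·C) = 0 - j1.592e+06 Ω
Step 3 — Parallel branch: R2 || C = 1/(1/R2 + 1/C) = 3860 - j9.362 Ω.
Step 4 — Series with R1: Z_total = R1 + (R2 || C) = 4390 - j9.362 Ω = 4390∠-0.1° Ω.

Z = 4390 - j9.362 Ω = 4390∠-0.1° Ω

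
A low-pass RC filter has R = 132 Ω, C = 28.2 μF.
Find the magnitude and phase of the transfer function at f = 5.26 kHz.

Step 1 — Angular frequency: ω = 2π·5260 = 3.305e+04 rad/s.
Step 2 — Transfer function: H(jω) = 1/(1 + jωRC).
Step 3 — Denominator: 1 + jωRC = 1 + j·3.305e+04·132·2.82e-05 = 1 + j123.
Step 4 — H = 6.607e-05 - j0.008128.
Step 5 — Magnitude: |H| = 0.008128 (-41.8 dB); phase: φ = -89.5°.

|H| = 0.008128 (-41.8 dB), φ = -89.5°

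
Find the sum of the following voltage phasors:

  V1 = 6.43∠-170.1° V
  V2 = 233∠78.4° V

Step 1 — Convert each phasor to rectangular form:
  V1 = 6.43·(cos(-170.1°) + j·sin(-170.1°)) = -6.334 - j1.106 V
  V2 = 233·(cos(78.4°) + j·sin(78.4°)) = 46.85 + j228.2 V
Step 2 — Sum components: V_total = 40.52 + j227.1 V.
Step 3 — Convert to polar: |V_total| = 230.7 V, ∠V_total = 79.9°.

V_total = 230.7∠79.9° V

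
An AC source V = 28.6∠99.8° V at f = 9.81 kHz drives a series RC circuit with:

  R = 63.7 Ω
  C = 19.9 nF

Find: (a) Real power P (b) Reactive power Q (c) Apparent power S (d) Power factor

Step 1 — Angular frequency: ω = 2π·f = 2π·9810 = 6.164e+04 rad/s.
Step 2 — Component impedances:
  R: Z = R = 63.7 Ω
  C: Z = 1/(jωC) = -j/(ω·C) = 0 - j815.3 Ω
Step 3 — Series combination: Z_total = R + C = 63.7 - j815.3 Ω = 817.7∠-85.5° Ω.
Step 4 — Source phasor: V = 28.6∠99.8° V = -4.868 + j28.18 V.
Step 5 — Current: I = V / Z = -0.03482 - j0.00325 A = 0.03497∠-174.7° A.
Step 6 — Complex power: S = V·I* = 0.07792 - j0.9972 VA.
Step 7 — Real power: P = Re(S) = 0.07792 W.
Step 8 — Reactive power: Q = Im(S) = -0.9972 VAR.
Step 9 — Apparent power: |S| = 1 VA.
Step 10 — Power factor: PF = P/|S| = 0.0779 (leading).

(a) P = 0.07792 W  (b) Q = -0.9972 VAR  (c) S = 1 VA  (d) PF = 0.0779 (leading)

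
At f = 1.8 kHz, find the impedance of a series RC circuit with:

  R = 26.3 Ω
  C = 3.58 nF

Step 1 — Angular frequency: ω = 2π·f = 2π·1800 = 1.131e+04 rad/s.
Step 2 — Component impedances:
  R: Z = R = 26.3 Ω
  C: Z = 1/(jωC) = -j/(ω·C) = 0 - j2.47e+04 Ω
Step 3 — Series combination: Z_total = R + C = 26.3 - j2.47e+04 Ω = 2.47e+04∠-89.9° Ω.

Z = 26.3 - j2.47e+04 Ω = 2.47e+04∠-89.9° Ω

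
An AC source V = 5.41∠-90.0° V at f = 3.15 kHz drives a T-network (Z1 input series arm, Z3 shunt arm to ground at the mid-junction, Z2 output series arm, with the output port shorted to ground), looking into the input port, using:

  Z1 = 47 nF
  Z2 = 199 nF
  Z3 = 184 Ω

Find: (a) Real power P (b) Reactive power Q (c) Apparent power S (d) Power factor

Step 1 — Angular frequency: ω = 2π·f = 2π·3150 = 1.979e+04 rad/s.
Step 2 — Component impedances:
  Z1: Z = 1/(jωC) = -j/(ω·C) = 0 - j1075 Ω
  Z2: Z = 1/(jωC) = -j/(ω·C) = 0 - j253.9 Ω
  Z3: Z = R = 184 Ω
Step 3 — With the output port shorted to ground, the output series arm Z2 runs from the junction to ground; the shunt arm Z3 also runs from the junction to ground. They appear in parallel: Z3 || Z2 = 120.6 - j87.43 Ω.
Step 4 — Series with input arm Z1: Z_in = Z1 + (Z3 || Z2) = 120.6 - j1162 Ω = 1169∠-84.1° Ω.
Step 5 — Source phasor: V = 5.41∠-90.0° V = 0 - j5.41 V.
Step 6 — Current: I = V / Z = 0.004604 - j0.0004779 A = 0.004629∠-5.9° A.
Step 7 — Complex power: S = V·I* = 0.002585 - j0.02491 VA.
Step 8 — Real power: P = Re(S) = 0.002585 W.
Step 9 — Reactive power: Q = Im(S) = -0.02491 VAR.
Step 10 — Apparent power: |S| = 0.02504 VA.
Step 11 — Power factor: PF = P/|S| = 0.1032 (leading).

(a) P = 0.002585 W  (b) Q = -0.02491 VAR  (c) S = 0.02504 VA  (d) PF = 0.1032 (leading)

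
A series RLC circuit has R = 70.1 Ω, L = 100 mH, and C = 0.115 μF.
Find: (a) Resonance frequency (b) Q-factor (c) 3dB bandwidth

Step 1 — Resonance: ω₀ = 1/√(LC) = 1/√(0.1·1.15e-07) = 9325 rad/s.
Step 2 — f₀ = ω₀/(2π) = 1484 Hz.
Step 3 — Series Q: Q = ω₀L/R = 9325·0.1/70.1 = 13.3.
Step 4 — Bandwidth: Δω = ω₀/Q = 701 rad/s; BW = Δω/(2π) = 111.6 Hz.

(a) f₀ = 1484 Hz  (b) Q = 13.3  (c) BW = 111.6 Hz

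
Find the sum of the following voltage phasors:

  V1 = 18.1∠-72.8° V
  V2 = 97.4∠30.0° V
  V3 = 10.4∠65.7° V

Step 1 — Convert each phasor to rectangular form:
  V1 = 18.1·(cos(-72.8°) + j·sin(-72.8°)) = 5.352 - j17.29 V
  V2 = 97.4·(cos(30.0°) + j·sin(30.0°)) = 84.35 + j48.7 V
  V3 = 10.4·(cos(65.7°) + j·sin(65.7°)) = 4.28 + j9.479 V
Step 2 — Sum components: V_total = 93.98 + j40.89 V.
Step 3 — Convert to polar: |V_total| = 102.5 V, ∠V_total = 23.5°.

V_total = 102.5∠23.5° V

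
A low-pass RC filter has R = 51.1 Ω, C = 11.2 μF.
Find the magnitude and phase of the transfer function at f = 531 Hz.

Step 1 — Angular frequency: ω = 2π·531 = 3336 rad/s.
Step 2 — Transfer function: H(jω) = 1/(1 + jωRC).
Step 3 — Denominator: 1 + jωRC = 1 + j·3336·51.1·1.12e-05 = 1 + j1.909.
Step 4 — H = 0.2152 - j0.411.
Step 5 — Magnitude: |H| = 0.4639 (-6.7 dB); phase: φ = -62.4°.

|H| = 0.4639 (-6.7 dB), φ = -62.4°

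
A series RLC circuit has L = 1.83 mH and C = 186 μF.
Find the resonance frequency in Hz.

Step 1 — Resonance condition Im(Z)=0 gives ω₀ = 1/√(LC).
Step 2 — ω₀ = 1/√(0.00183·0.000186) = 1714 rad/s.
Step 3 — f₀ = ω₀/(2π) = 272.8 Hz.

f₀ = 272.8 Hz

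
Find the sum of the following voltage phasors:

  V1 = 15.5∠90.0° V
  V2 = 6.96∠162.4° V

Step 1 — Convert each phasor to rectangular form:
  V1 = 15.5·(cos(90.0°) + j·sin(90.0°)) = 0 + j15.5 V
  V2 = 6.96·(cos(162.4°) + j·sin(162.4°)) = -6.634 + j2.104 V
Step 2 — Sum components: V_total = -6.634 + j17.6 V.
Step 3 — Convert to polar: |V_total| = 18.81 V, ∠V_total = 110.6°.

V_total = 18.81∠110.6° V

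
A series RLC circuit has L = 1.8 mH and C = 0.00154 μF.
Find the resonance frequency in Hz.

Step 1 — Resonance condition Im(Z)=0 gives ω₀ = 1/√(LC).
Step 2 — ω₀ = 1/√(0.0018·1.54e-09) = 6.006e+05 rad/s.
Step 3 — f₀ = ω₀/(2π) = 9.559e+04 Hz.

f₀ = 9.559e+04 Hz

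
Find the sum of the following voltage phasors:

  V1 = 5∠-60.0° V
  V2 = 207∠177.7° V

Step 1 — Convert each phasor to rectangular form:
  V1 = 5·(cos(-60.0°) + j·sin(-60.0°)) = 2.5 - j4.33 V
  V2 = 207·(cos(177.7°) + j·sin(177.7°)) = -206.8 + j8.307 V
Step 2 — Sum components: V_total = -204.3 + j3.977 V.
Step 3 — Convert to polar: |V_total| = 204.4 V, ∠V_total = 178.9°.

V_total = 204.4∠178.9° V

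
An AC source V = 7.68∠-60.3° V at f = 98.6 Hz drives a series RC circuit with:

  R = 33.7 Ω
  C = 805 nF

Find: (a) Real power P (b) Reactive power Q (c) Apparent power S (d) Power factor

Step 1 — Angular frequency: ω = 2π·f = 2π·98.6 = 619.5 rad/s.
Step 2 — Component impedances:
  R: Z = R = 33.7 Ω
  C: Z = 1/(jωC) = -j/(ω·C) = 0 - j2005 Ω
Step 3 — Series combination: Z_total = R + C = 33.7 - j2005 Ω = 2005∠-89.0° Ω.
Step 4 — Source phasor: V = 7.68∠-60.3° V = 3.805 - j6.671 V.
Step 5 — Current: I = V / Z = 0.003358 + j0.001841 A = 0.00383∠28.7° A.
Step 6 — Complex power: S = V·I* = 0.0004942 - j0.02941 VA.
Step 7 — Real power: P = Re(S) = 0.0004942 W.
Step 8 — Reactive power: Q = Im(S) = -0.02941 VAR.
Step 9 — Apparent power: |S| = 0.02941 VA.
Step 10 — Power factor: PF = P/|S| = 0.0168 (leading).

(a) P = 0.0004942 W  (b) Q = -0.02941 VAR  (c) S = 0.02941 VA  (d) PF = 0.0168 (leading)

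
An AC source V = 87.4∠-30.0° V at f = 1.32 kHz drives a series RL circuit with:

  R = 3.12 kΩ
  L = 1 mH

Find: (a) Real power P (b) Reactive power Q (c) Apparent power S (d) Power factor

Step 1 — Angular frequency: ω = 2π·f = 2π·1320 = 8294 rad/s.
Step 2 — Component impedances:
  R: Z = R = 3120 Ω
  L: Z = jωL = j·8294·0.001 = 0 + j8.294 Ω
Step 3 — Series combination: Z_total = R + L = 3120 + j8.294 Ω = 3120∠0.2° Ω.
Step 4 — Source phasor: V = 87.4∠-30.0° V = 75.69 - j43.7 V.
Step 5 — Current: I = V / Z = 0.02422 - j0.01407 A = 0.02801∠-30.2° A.
Step 6 — Complex power: S = V·I* = 2.448 + j0.006508 VA.
Step 7 — Real power: P = Re(S) = 2.448 W.
Step 8 — Reactive power: Q = Im(S) = 0.006508 VAR.
Step 9 — Apparent power: |S| = 2.448 VA.
Step 10 — Power factor: PF = P/|S| = 1 (lagging).

(a) P = 2.448 W  (b) Q = 0.006508 VAR  (c) S = 2.448 VA  (d) PF = 1 (lagging)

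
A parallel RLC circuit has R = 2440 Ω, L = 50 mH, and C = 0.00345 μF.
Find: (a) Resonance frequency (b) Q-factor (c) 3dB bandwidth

Step 1 — Resonance: ω₀ = 1/√(LC) = 1/√(0.05·3.45e-09) = 7.614e+04 rad/s.
Step 2 — f₀ = ω₀/(2π) = 1.212e+04 Hz.
Step 3 — Parallel Q: Q = R/(ω₀L) = 2440/(7.614e+04·0.05) = 0.6409.
Step 4 — Bandwidth: Δω = ω₀/Q = 1.188e+05 rad/s; BW = Δω/(2π) = 1.891e+04 Hz.

(a) f₀ = 1.212e+04 Hz  (b) Q = 0.6409  (c) BW = 1.891e+04 Hz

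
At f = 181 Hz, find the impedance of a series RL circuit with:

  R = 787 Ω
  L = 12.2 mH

Step 1 — Angular frequency: ω = 2π·f = 2π·181 = 1137 rad/s.
Step 2 — Component impedances:
  R: Z = R = 787 Ω
  L: Z = jωL = j·1137·0.0122 = 0 + j13.87 Ω
Step 3 — Series combination: Z_total = R + L = 787 + j13.87 Ω = 787.1∠1.0° Ω.

Z = 787 + j13.87 Ω = 787.1∠1.0° Ω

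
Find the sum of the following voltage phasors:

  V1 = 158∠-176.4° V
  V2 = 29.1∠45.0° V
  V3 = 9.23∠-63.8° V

Step 1 — Convert each phasor to rectangular form:
  V1 = 158·(cos(-176.4°) + j·sin(-176.4°)) = -157.7 - j9.921 V
  V2 = 29.1·(cos(45.0°) + j·sin(45.0°)) = 20.58 + j20.58 V
  V3 = 9.23·(cos(-63.8°) + j·sin(-63.8°)) = 4.075 - j8.282 V
Step 2 — Sum components: V_total = -133 + j2.374 V.
Step 3 — Convert to polar: |V_total| = 133.1 V, ∠V_total = 179.0°.

V_total = 133.1∠179.0° V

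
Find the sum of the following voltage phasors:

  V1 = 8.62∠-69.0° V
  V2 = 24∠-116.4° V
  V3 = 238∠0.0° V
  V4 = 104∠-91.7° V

Step 1 — Convert each phasor to rectangular form:
  V1 = 8.62·(cos(-69.0°) + j·sin(-69.0°)) = 3.089 - j8.047 V
  V2 = 24·(cos(-116.4°) + j·sin(-116.4°)) = -10.67 - j21.5 V
  V3 = 238·(cos(0.0°) + j·sin(0.0°)) = 238 V
  V4 = 104·(cos(-91.7°) + j·sin(-91.7°)) = -3.085 - j104 V
Step 2 — Sum components: V_total = 227.3 - j133.5 V.
Step 3 — Convert to polar: |V_total| = 263.6 V, ∠V_total = -30.4°.

V_total = 263.6∠-30.4° V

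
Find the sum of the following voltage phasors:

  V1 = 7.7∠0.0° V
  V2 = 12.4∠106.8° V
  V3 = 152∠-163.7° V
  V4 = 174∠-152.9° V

Step 1 — Convert each phasor to rectangular form:
  V1 = 7.7·(cos(0.0°) + j·sin(0.0°)) = 7.7 V
  V2 = 12.4·(cos(106.8°) + j·sin(106.8°)) = -3.584 + j11.87 V
  V3 = 152·(cos(-163.7°) + j·sin(-163.7°)) = -145.9 - j42.66 V
  V4 = 174·(cos(-152.9°) + j·sin(-152.9°)) = -154.9 - j79.26 V
Step 2 — Sum components: V_total = -296.7 - j110.1 V.
Step 3 — Convert to polar: |V_total| = 316.4 V, ∠V_total = -159.6°.

V_total = 316.4∠-159.6° V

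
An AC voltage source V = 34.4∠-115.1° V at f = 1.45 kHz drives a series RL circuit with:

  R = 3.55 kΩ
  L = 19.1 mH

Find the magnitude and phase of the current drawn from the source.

Step 1 — Angular frequency: ω = 2π·f = 2π·1450 = 9111 rad/s.
Step 2 — Component impedances:
  R: Z = R = 3550 Ω
  L: Z = jωL = j·9111·0.0191 = 0 + j174 Ω
Step 3 — Series combination: Z_total = R + L = 3550 + j174 Ω = 3554∠2.8° Ω.
Step 4 — Source phasor: V = 34.4∠-115.1° V = -14.59 - j31.15 V.
Step 5 — Ohm's law: I = V / Z_total = (-14.59 - j31.15) / (3550 + j174) = -0.00453 - j0.008553 A.
Step 6 — Convert to polar: |I| = 0.009679 A, ∠I = -117.9°.

I = 0.009679∠-117.9° A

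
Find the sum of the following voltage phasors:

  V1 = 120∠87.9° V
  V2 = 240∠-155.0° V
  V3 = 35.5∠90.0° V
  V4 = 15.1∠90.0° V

Step 1 — Convert each phasor to rectangular form:
  V1 = 120·(cos(87.9°) + j·sin(87.9°)) = 4.397 + j119.9 V
  V2 = 240·(cos(-155.0°) + j·sin(-155.0°)) = -217.5 - j101.4 V
  V3 = 35.5·(cos(90.0°) + j·sin(90.0°)) = 0 + j35.5 V
  V4 = 15.1·(cos(90.0°) + j·sin(90.0°)) = 0 + j15.1 V
Step 2 — Sum components: V_total = -213.1 + j69.09 V.
Step 3 — Convert to polar: |V_total| = 224 V, ∠V_total = 162.0°.

V_total = 224∠162.0° V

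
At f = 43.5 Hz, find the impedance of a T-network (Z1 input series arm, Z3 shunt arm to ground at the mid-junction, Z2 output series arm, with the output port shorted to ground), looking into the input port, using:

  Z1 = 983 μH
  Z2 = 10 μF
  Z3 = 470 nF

Step 1 — Angular frequency: ω = 2π·f = 2π·43.5 = 273.3 rad/s.
Step 2 — Component impedances:
  Z1: Z = jωL = j·273.3·0.000983 = 0 + j0.2687 Ω
  Z2: Z = 1/(jωC) = -j/(ω·C) = 0 - j365.9 Ω
  Z3: Z = 1/(jωC) = -j/(ω·C) = 0 - j7785 Ω
Step 3 — With the output port shorted to ground, the output series arm Z2 runs from the junction to ground; the shunt arm Z3 also runs from the junction to ground. They appear in parallel: Z3 || Z2 = 0 - j349.4 Ω.
Step 4 — Series with input arm Z1: Z_in = Z1 + (Z3 || Z2) = 0 - j349.2 Ω = 349.2∠-90.0° Ω.

Z = 0 - j349.2 Ω = 349.2∠-90.0° Ω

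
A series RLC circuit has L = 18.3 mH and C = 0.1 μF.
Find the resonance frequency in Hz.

Step 1 — Resonance condition Im(Z)=0 gives ω₀ = 1/√(LC).
Step 2 — ω₀ = 1/√(0.0183·1e-07) = 2.338e+04 rad/s.
Step 3 — f₀ = ω₀/(2π) = 3720 Hz.

f₀ = 3720 Hz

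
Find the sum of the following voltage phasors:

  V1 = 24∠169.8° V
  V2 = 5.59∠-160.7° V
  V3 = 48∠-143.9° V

Step 1 — Convert each phasor to rectangular form:
  V1 = 24·(cos(169.8°) + j·sin(169.8°)) = -23.62 + j4.25 V
  V2 = 5.59·(cos(-160.7°) + j·sin(-160.7°)) = -5.276 - j1.848 V
  V3 = 48·(cos(-143.9°) + j·sin(-143.9°)) = -38.78 - j28.28 V
Step 2 — Sum components: V_total = -67.68 - j25.88 V.
Step 3 — Convert to polar: |V_total| = 72.46 V, ∠V_total = -159.1°.

V_total = 72.46∠-159.1° V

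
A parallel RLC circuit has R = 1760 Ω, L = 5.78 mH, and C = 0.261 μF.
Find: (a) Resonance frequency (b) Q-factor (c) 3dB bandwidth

Step 1 — Resonance: ω₀ = 1/√(LC) = 1/√(0.00578·2.61e-07) = 2.575e+04 rad/s.
Step 2 — f₀ = ω₀/(2π) = 4098 Hz.
Step 3 — Parallel Q: Q = R/(ω₀L) = 1760/(2.575e+04·0.00578) = 11.83.
Step 4 — Bandwidth: Δω = ω₀/Q = 2177 rad/s; BW = Δω/(2π) = 346.5 Hz.

(a) f₀ = 4098 Hz  (b) Q = 11.83  (c) BW = 346.5 Hz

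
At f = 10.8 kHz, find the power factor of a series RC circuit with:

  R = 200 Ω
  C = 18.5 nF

Step 1 — Angular frequency: ω = 2π·f = 2π·1.08e+04 = 6.786e+04 rad/s.
Step 2 — Component impedances:
  R: Z = R = 200 Ω
  C: Z = 1/(jωC) = -j/(ω·C) = 0 - j796.6 Ω
Step 3 — Series combination: Z_total = R + C = 200 - j796.6 Ω = 821.3∠-75.9° Ω.
Step 4 — Power factor: PF = cos(φ) = Re(Z)/|Z| = 200/821.3 = 0.2435.
Step 5 — Type: Im(Z) = -796.6 ⇒ leading (phase φ = -75.9°).

PF = 0.2435 (leading, φ = -75.9°)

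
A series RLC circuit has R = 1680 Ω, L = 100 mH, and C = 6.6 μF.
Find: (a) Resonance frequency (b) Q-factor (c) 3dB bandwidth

Step 1 — Resonance condition Im(Z)=0 gives ω₀ = 1/√(LC).
Step 2 — ω₀ = 1/√(0.1·6.6e-06) = 1231 rad/s.
Step 3 — f₀ = ω₀/(2π) = 195.9 Hz.
Step 4 — Series Q: Q = ω₀L/R = 1231·0.1/1680 = 0.07327.
Step 5 — 3dB bandwidth: Δω = ω₀/Q = 1.68e+04 rad/s; BW = Δω/(2π) = 2674 Hz.

(a) f₀ = 195.9 Hz  (b) Q = 0.07327  (c) BW = 2674 Hz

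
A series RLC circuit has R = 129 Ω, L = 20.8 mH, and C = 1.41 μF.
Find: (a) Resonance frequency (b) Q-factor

Step 1 — Resonance condition Im(Z)=0 gives ω₀ = 1/√(LC).
Step 2 — ω₀ = 1/√(0.0208·1.41e-06) = 5839 rad/s.
Step 3 — f₀ = ω₀/(2π) = 929.3 Hz.
Step 4 — Series Q: Q = ω₀L/R = 5839·0.0208/129 = 0.9415.

(a) f₀ = 929.3 Hz  (b) Q = 0.9415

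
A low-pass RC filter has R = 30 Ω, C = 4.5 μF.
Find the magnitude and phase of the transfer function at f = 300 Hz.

Step 1 — Angular frequency: ω = 2π·300 = 1885 rad/s.
Step 2 — Transfer function: H(jω) = 1/(1 + jωRC).
Step 3 — Denominator: 1 + jωRC = 1 + j·1885·30·4.5e-06 = 1 + j0.2545.
Step 4 — H = 0.9392 - j0.239.
Step 5 — Magnitude: |H| = 0.9691 (-0.3 dB); phase: φ = -14.3°.

|H| = 0.9691 (-0.3 dB), φ = -14.3°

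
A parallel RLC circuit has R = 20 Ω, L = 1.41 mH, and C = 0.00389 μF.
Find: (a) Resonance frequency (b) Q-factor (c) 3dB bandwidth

Step 1 — Resonance: ω₀ = 1/√(LC) = 1/√(0.00141·3.89e-09) = 4.27e+05 rad/s.
Step 2 — f₀ = ω₀/(2π) = 6.796e+04 Hz.
Step 3 — Parallel Q: Q = R/(ω₀L) = 20/(4.27e+05·0.00141) = 0.03322.
Step 4 — Bandwidth: Δω = ω₀/Q = 1.285e+07 rad/s; BW = Δω/(2π) = 2.046e+06 Hz.

(a) f₀ = 6.796e+04 Hz  (b) Q = 0.03322  (c) BW = 2.046e+06 Hz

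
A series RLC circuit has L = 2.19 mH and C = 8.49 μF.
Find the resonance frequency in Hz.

Step 1 — Resonance condition Im(Z)=0 gives ω₀ = 1/√(LC).
Step 2 — ω₀ = 1/√(0.00219·8.49e-06) = 7334 rad/s.
Step 3 — f₀ = ω₀/(2π) = 1167 Hz.

f₀ = 1167 Hz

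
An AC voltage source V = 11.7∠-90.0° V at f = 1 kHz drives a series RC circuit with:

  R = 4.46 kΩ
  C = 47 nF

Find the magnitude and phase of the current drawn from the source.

Step 1 — Angular frequency: ω = 2π·f = 2π·1000 = 6283 rad/s.
Step 2 — Component impedances:
  R: Z = R = 4460 Ω
  C: Z = 1/(jωC) = -j/(ω·C) = 0 - j3386 Ω
Step 3 — Series combination: Z_total = R + C = 4460 - j3386 Ω = 5600∠-37.2° Ω.
Step 4 — Source phasor: V = 11.7∠-90.0° V = 0 - j11.7 V.
Step 5 — Ohm's law: I = V / Z_total = (0 - j11.7) / (4460 - j3386) = 0.001263 - j0.001664 A.
Step 6 — Convert to polar: |I| = 0.002089 A, ∠I = -52.8°.

I = 0.002089∠-52.8° A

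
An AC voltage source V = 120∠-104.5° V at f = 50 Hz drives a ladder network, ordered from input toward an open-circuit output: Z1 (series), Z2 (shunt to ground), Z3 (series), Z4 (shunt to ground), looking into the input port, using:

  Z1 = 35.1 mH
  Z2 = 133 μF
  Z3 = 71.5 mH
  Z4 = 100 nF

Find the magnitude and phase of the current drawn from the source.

Step 1 — Angular frequency: ω = 2π·f = 2π·50 = 314.2 rad/s.
Step 2 — Component impedances:
  Z1: Z = jωL = j·314.2·0.0351 = 0 + j11.03 Ω
  Z2: Z = 1/(jωC) = -j/(ω·C) = 0 - j23.93 Ω
  Z3: Z = jωL = j·314.2·0.0715 = 0 + j22.46 Ω
  Z4: Z = 1/(jωC) = -j/(ω·C) = 0 - j3.183e+04 Ω
Step 3 — Ladder network (open output): work backward from the far end, alternating series and parallel combinations. Z_in = 0 - j12.89 Ω = 12.89∠-90.0° Ω.
Step 4 — Source phasor: V = 120∠-104.5° V = -30.05 - j116.2 V.
Step 5 — Ohm's law: I = V / Z_total = (-30.05 - j116.2) / (0 - j12.89) = 9.014 - j2.331 A.
Step 6 — Convert to polar: |I| = 9.311 A, ∠I = -14.5°.

I = 9.311∠-14.5° A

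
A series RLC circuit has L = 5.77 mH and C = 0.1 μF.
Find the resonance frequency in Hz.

Step 1 — Resonance condition Im(Z)=0 gives ω₀ = 1/√(LC).
Step 2 — ω₀ = 1/√(0.00577·1e-07) = 4.163e+04 rad/s.
Step 3 — f₀ = ω₀/(2π) = 6626 Hz.

f₀ = 6626 Hz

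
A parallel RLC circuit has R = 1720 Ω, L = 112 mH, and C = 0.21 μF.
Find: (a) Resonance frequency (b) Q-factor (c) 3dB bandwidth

Step 1 — Resonance: ω₀ = 1/√(LC) = 1/√(0.112·2.1e-07) = 6521 rad/s.
Step 2 — f₀ = ω₀/(2π) = 1038 Hz.
Step 3 — Parallel Q: Q = R/(ω₀L) = 1720/(6521·0.112) = 2.355.
Step 4 — Bandwidth: Δω = ω₀/Q = 2769 rad/s; BW = Δω/(2π) = 440.6 Hz.

(a) f₀ = 1038 Hz  (b) Q = 2.355  (c) BW = 440.6 Hz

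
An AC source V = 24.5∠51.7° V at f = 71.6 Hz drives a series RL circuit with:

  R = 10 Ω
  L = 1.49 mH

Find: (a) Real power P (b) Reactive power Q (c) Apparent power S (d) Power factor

Step 1 — Angular frequency: ω = 2π·f = 2π·71.6 = 449.9 rad/s.
Step 2 — Component impedances:
  R: Z = R = 10 Ω
  L: Z = jωL = j·449.9·0.00149 = 0 + j0.6703 Ω
Step 3 — Series combination: Z_total = R + L = 10 + j0.6703 Ω = 10.02∠3.8° Ω.
Step 4 — Source phasor: V = 24.5∠51.7° V = 15.18 + j19.23 V.
Step 5 — Current: I = V / Z = 1.64 + j1.813 A = 2.445∠47.9° A.
Step 6 — Complex power: S = V·I* = 59.76 + j4.006 VA.
Step 7 — Real power: P = Re(S) = 59.76 W.
Step 8 — Reactive power: Q = Im(S) = 4.006 VAR.
Step 9 — Apparent power: |S| = 59.89 VA.
Step 10 — Power factor: PF = P/|S| = 0.9978 (lagging).

(a) P = 59.76 W  (b) Q = 4.006 VAR  (c) S = 59.89 VA  (d) PF = 0.9978 (lagging)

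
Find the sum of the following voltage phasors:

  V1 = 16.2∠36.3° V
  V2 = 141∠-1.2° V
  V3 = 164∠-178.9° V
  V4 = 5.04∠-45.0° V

Step 1 — Convert each phasor to rectangular form:
  V1 = 16.2·(cos(36.3°) + j·sin(36.3°)) = 13.06 + j9.591 V
  V2 = 141·(cos(-1.2°) + j·sin(-1.2°)) = 141 - j2.953 V
  V3 = 164·(cos(-178.9°) + j·sin(-178.9°)) = -164 - j3.148 V
  V4 = 5.04·(cos(-45.0°) + j·sin(-45.0°)) = 3.564 - j3.564 V
Step 2 — Sum components: V_total = -6.381 - j0.07447 V.
Step 3 — Convert to polar: |V_total| = 6.381 V, ∠V_total = -179.3°.

V_total = 6.381∠-179.3° V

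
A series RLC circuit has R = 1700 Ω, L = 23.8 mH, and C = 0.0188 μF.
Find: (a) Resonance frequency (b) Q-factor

Step 1 — Resonance condition Im(Z)=0 gives ω₀ = 1/√(LC).
Step 2 — ω₀ = 1/√(0.0238·1.88e-08) = 4.728e+04 rad/s.
Step 3 — f₀ = ω₀/(2π) = 7524 Hz.
Step 4 — Series Q: Q = ω₀L/R = 4.728e+04·0.0238/1700 = 0.6619.

(a) f₀ = 7524 Hz  (b) Q = 0.6619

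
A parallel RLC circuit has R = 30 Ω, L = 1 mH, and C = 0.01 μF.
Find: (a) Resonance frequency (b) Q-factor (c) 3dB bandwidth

Step 1 — Resonance: ω₀ = 1/√(LC) = 1/√(0.001·1e-08) = 3.162e+05 rad/s.
Step 2 — f₀ = ω₀/(2π) = 5.033e+04 Hz.
Step 3 — Parallel Q: Q = R/(ω₀L) = 30/(3.162e+05·0.001) = 0.09487.
Step 4 — Bandwidth: Δω = ω₀/Q = 3.333e+06 rad/s; BW = Δω/(2π) = 5.305e+05 Hz.

(a) f₀ = 5.033e+04 Hz  (b) Q = 0.09487  (c) BW = 5.305e+05 Hz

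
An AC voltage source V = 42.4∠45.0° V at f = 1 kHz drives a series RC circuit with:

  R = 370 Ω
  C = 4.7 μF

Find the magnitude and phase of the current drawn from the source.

Step 1 — Angular frequency: ω = 2π·f = 2π·1000 = 6283 rad/s.
Step 2 — Component impedances:
  R: Z = R = 370 Ω
  C: Z = 1/(jωC) = -j/(ω·C) = 0 - j33.86 Ω
Step 3 — Series combination: Z_total = R + C = 370 - j33.86 Ω = 371.5∠-5.2° Ω.
Step 4 — Source phasor: V = 42.4∠45.0° V = 29.98 + j29.98 V.
Step 5 — Ohm's law: I = V / Z_total = (29.98 + j29.98) / (370 - j33.86) = 0.073 + j0.08771 A.
Step 6 — Convert to polar: |I| = 0.1141 A, ∠I = 50.2°.

I = 0.1141∠50.2° A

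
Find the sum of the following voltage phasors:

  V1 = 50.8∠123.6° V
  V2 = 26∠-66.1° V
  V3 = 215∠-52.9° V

Step 1 — Convert each phasor to rectangular form:
  V1 = 50.8·(cos(123.6°) + j·sin(123.6°)) = -28.11 + j42.31 V
  V2 = 26·(cos(-66.1°) + j·sin(-66.1°)) = 10.53 - j23.77 V
  V3 = 215·(cos(-52.9°) + j·sin(-52.9°)) = 129.7 - j171.5 V
Step 2 — Sum components: V_total = 112.1 - j152.9 V.
Step 3 — Convert to polar: |V_total| = 189.6 V, ∠V_total = -53.8°.

V_total = 189.6∠-53.8° V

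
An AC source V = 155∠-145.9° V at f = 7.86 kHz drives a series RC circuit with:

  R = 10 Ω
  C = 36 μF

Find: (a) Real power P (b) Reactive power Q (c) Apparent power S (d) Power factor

Step 1 — Angular frequency: ω = 2π·f = 2π·7860 = 4.939e+04 rad/s.
Step 2 — Component impedances:
  R: Z = R = 10 Ω
  C: Z = 1/(jωC) = -j/(ω·C) = 0 - j0.5625 Ω
Step 3 — Series combination: Z_total = R + C = 10 - j0.5625 Ω = 10.02∠-3.2° Ω.
Step 4 — Source phasor: V = 155∠-145.9° V = -128.3 - j86.9 V.
Step 5 — Current: I = V / Z = -12.31 - j9.382 A = 15.48∠-142.7° A.
Step 6 — Complex power: S = V·I* = 2395 - j134.7 VA.
Step 7 — Real power: P = Re(S) = 2395 W.
Step 8 — Reactive power: Q = Im(S) = -134.7 VAR.
Step 9 — Apparent power: |S| = 2399 VA.
Step 10 — Power factor: PF = P/|S| = 0.9984 (leading).

(a) P = 2395 W  (b) Q = -134.7 VAR  (c) S = 2399 VA  (d) PF = 0.9984 (leading)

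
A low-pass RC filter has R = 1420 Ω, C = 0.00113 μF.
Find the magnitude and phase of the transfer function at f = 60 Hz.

Step 1 — Angular frequency: ω = 2π·60 = 377 rad/s.
Step 2 — Transfer function: H(jω) = 1/(1 + jωRC).
Step 3 — Denominator: 1 + jωRC = 1 + j·377·1420·1.13e-09 = 1 + j0.0006049.
Step 4 — H = 1 - j0.0006049.
Step 5 — Magnitude: |H| = 1 (-0.0 dB); phase: φ = -0.0°.

|H| = 1 (-0.0 dB), φ = -0.0°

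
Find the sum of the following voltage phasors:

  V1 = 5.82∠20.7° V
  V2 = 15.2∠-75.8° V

Step 1 — Convert each phasor to rectangular form:
  V1 = 5.82·(cos(20.7°) + j·sin(20.7°)) = 5.444 + j2.057 V
  V2 = 15.2·(cos(-75.8°) + j·sin(-75.8°)) = 3.729 - j14.74 V
Step 2 — Sum components: V_total = 9.173 - j12.68 V.
Step 3 — Convert to polar: |V_total| = 15.65 V, ∠V_total = -54.1°.

V_total = 15.65∠-54.1° V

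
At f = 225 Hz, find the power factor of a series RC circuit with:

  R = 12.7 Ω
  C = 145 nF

Step 1 — Angular frequency: ω = 2π·f = 2π·225 = 1414 rad/s.
Step 2 — Component impedances:
  R: Z = R = 12.7 Ω
  C: Z = 1/(jωC) = -j/(ω·C) = 0 - j4878 Ω
Step 3 — Series combination: Z_total = R + C = 12.7 - j4878 Ω = 4878∠-89.9° Ω.
Step 4 — Power factor: PF = cos(φ) = Re(Z)/|Z| = 12.7/4878.3 = 0.002603.
Step 5 — Type: Im(Z) = -4878 ⇒ leading (phase φ = -89.9°).

PF = 0.002603 (leading, φ = -89.9°)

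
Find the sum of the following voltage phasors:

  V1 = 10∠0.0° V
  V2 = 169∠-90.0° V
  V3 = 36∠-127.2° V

Step 1 — Convert each phasor to rectangular form:
  V1 = 10·(cos(0.0°) + j·sin(0.0°)) = 10 V
  V2 = 169·(cos(-90.0°) + j·sin(-90.0°)) = 0 - j169 V
  V3 = 36·(cos(-127.2°) + j·sin(-127.2°)) = -21.77 - j28.68 V
Step 2 — Sum components: V_total = -11.77 - j197.7 V.
Step 3 — Convert to polar: |V_total| = 198 V, ∠V_total = -93.4°.

V_total = 198∠-93.4° V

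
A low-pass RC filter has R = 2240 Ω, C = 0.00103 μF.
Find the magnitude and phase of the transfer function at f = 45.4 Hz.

Step 1 — Angular frequency: ω = 2π·45.4 = 285.3 rad/s.
Step 2 — Transfer function: H(jω) = 1/(1 + jωRC).
Step 3 — Denominator: 1 + jωRC = 1 + j·285.3·2240·1.03e-09 = 1 + j0.0006581.
Step 4 — H = 1 - j0.0006581.
Step 5 — Magnitude: |H| = 1 (-0.0 dB); phase: φ = -0.0°.

|H| = 1 (-0.0 dB), φ = -0.0°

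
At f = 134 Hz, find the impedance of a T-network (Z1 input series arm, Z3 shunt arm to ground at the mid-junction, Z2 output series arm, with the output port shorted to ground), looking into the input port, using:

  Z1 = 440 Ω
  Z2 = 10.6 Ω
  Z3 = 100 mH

Step 1 — Angular frequency: ω = 2π·f = 2π·134 = 841.9 rad/s.
Step 2 — Component impedances:
  Z1: Z = R = 440 Ω
  Z2: Z = R = 10.6 Ω
  Z3: Z = jωL = j·841.9·0.1 = 0 + j84.19 Ω
Step 3 — With the output port shorted to ground, the output series arm Z2 runs from the junction to ground; the shunt arm Z3 also runs from the junction to ground. They appear in parallel: Z3 || Z2 = 10.43 + j1.314 Ω.
Step 4 — Series with input arm Z1: Z_in = Z1 + (Z3 || Z2) = 450.4 + j1.314 Ω = 450.4∠0.2° Ω.

Z = 450.4 + j1.314 Ω = 450.4∠0.2° Ω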